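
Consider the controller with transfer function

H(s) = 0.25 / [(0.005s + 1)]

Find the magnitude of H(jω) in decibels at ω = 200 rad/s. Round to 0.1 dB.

At ω = 200 rad/s:
pole (1 + j200·0.005) = 1 + j1 → |·| ≈ 1.4142, ∠ ≈ 45.00°
|H| = 0.25 · 1 / (1.4142) ≈ 0.17678
Gain = 20 log₁₀(0.17678) ≈ -15.05 dB

-15.1 dB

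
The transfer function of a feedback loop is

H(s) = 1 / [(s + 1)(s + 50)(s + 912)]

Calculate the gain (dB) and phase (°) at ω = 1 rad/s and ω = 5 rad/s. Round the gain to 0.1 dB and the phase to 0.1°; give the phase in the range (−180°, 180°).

At s = jω = j1:
pole (s+1): 1 + j1 → |·| = √(1²+1²) = √2 ≈ 1.4142, ∠ = arctan(1/1) ≈ 45.00°
pole (s+50): 50 + j1 → |·| = √(50²+1²) = √2501 ≈ 50.01, ∠ = arctan(1/50) ≈ 1.15°
pole (s+912): 912 + j1 → |·| = √(912²+1²) = √831745 ≈ 912, ∠ = arctan(1/912) ≈ 0.06°
|H| = 1 / 64500 ≈ 1.5504e-05
Gain = 20 log₁₀(1.5504e-05) ≈ -96.19 dB
∠H = 0.00° − 46.21° = -46.21°

At s = jω = j5:
pole (s+1): 1 + j5 → |·| = √(1²+5²) = √26 ≈ 5.099, ∠ = arctan(5/1) ≈ 78.69°
pole (s+50): 50 + j5 → |·| = √(50²+5²) = √2525 ≈ 50.249, ∠ = arctan(5/50) ≈ 5.71°
pole (s+912): 912 + j5 → |·| = √(912²+5²) = √831769 ≈ 912.01, ∠ = arctan(5/912) ≈ 0.31°
|H| = 1 / 2.3367e+05 ≈ 4.2795e-06
Gain = 20 log₁₀(4.2795e-06) ≈ -107.37 dB
∠H = 0.00° − 84.71° = -84.71°

ω = 1: -96.2 dB, -46.2°; ω = 5: -107.4 dB, -84.7°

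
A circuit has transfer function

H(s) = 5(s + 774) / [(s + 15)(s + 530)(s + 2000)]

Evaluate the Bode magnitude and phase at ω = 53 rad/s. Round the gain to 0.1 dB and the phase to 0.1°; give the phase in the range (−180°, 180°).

-83.6 dB, -77.5°

At s = jω = j53:
zero (s+774): 774 + j53 → |·| = √(774²+53²) = √601885 ≈ 775.81, ∠ = arctan(53/774) ≈ 3.92°
pole (s+15): 15 + j53 → |·| = √(15²+53²) = √3034 ≈ 55.082, ∠ = arctan(53/15) ≈ 74.20°
pole (s+530): 530 + j53 → |·| = √(530²+53²) = √283709 ≈ 532.64, ∠ = arctan(53/530) ≈ 5.71°
pole (s+2000): 2000 + j53 → |·| = √(2000²+53²) = √4002809 ≈ 2000.7, ∠ = arctan(53/2000) ≈ 1.52°
|H| = 5 · 775.81 / 5.8698e+07 ≈ 6.6085e-05
Gain = 20 log₁₀(6.6085e-05) ≈ -83.60 dB
∠H = 3.92° − 81.43° = -77.51°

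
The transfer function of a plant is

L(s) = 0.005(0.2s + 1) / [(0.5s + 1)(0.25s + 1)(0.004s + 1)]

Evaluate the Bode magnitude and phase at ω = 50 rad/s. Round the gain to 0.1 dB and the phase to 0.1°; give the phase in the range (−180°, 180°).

At ω = 50 rad/s:
zero (1 + j50·0.2) = 1 + j10 → |·| ≈ 10.05, ∠ ≈ 84.29°
pole (1 + j50·0.5) = 1 + j25 → |·| ≈ 25.02, ∠ ≈ 87.71°
pole (1 + j50·0.25) = 1 + j12.5 → |·| ≈ 12.54, ∠ ≈ 85.43°
pole (1 + j50·0.004) = 1 + j0.2 → |·| ≈ 1.0198, ∠ ≈ 11.31°
|L| = 0.005 · 10.05 / (25.02 · 12.54 · 1.0198) ≈ 0.00015705
Gain = 20 log₁₀(0.00015705) ≈ -76.08 dB
∠L = (84.29°) − (87.71° + 85.43° + 11.31°) = -100.16°

-76.1 dB, -100.2°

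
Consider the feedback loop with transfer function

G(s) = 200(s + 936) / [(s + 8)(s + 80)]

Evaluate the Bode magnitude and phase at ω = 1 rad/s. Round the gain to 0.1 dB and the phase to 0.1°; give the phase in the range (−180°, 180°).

49.3 dB, -7.8°

At s = jω = j1:
zero (s+936): 936 + j1 → |·| = √(936²+1²) = √876097 ≈ 936, ∠ = arctan(1/936) ≈ 0.06°
pole (s+8): 8 + j1 → |·| = √(8²+1²) = √65 ≈ 8.0623, ∠ = arctan(1/8) ≈ 7.13°
pole (s+80): 80 + j1 → |·| = √(80²+1²) = √6401 ≈ 80.006, ∠ = arctan(1/80) ≈ 0.72°
|G| = 200 · 936 / 645.03 ≈ 290.22
Gain = 20 log₁₀(290.22) ≈ 49.25 dB
∠G = 0.06° − 7.85° = -7.79°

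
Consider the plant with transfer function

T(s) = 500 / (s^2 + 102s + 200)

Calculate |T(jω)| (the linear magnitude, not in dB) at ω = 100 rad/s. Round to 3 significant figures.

Substitute s = j100:
Numerator: 500 = 500 + j0
Denominator: (j100)^2 + 102(j100) + 200 = -9800 + j10200
|N| = √(500² + 0²) ≈ 500, ∠N ≈ 0.00°
|D| = √(9800² + 10200²) ≈ 14145, ∠D ≈ 133.85°
|T| = 500 / 14145 ≈ 0.035348

0.0353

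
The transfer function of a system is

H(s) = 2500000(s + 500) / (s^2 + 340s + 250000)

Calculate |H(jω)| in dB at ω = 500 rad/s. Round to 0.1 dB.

At s = jω = j500:
zero (s+500): 500 + j500 → |·| = √(500²+500²) = √500000 ≈ 707.11, ∠ = arctan(500/500) ≈ 45.00°
quadratic: (j500)² + 340·j500 + 250000 = 0 + j170000 → |·| ≈ 1.7e+05, ∠ ≈ 90.00°
|H| = 2500000 · 707.11 / 1.7e+05 ≈ 10399
Gain = 20 log₁₀(10399) ≈ 80.34 dB

80.3 dB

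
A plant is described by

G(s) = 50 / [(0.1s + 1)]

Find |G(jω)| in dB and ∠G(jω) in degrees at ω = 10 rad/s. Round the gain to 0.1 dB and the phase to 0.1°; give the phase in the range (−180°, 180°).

At ω = 10 rad/s:
pole (1 + j10·0.1) = 1 + j1 → |·| ≈ 1.4142, ∠ ≈ 45.00°
|G| = 50 · 1 / (1.4142) ≈ 35.356
Gain = 20 log₁₀(35.356) ≈ 30.97 dB
∠G = (0°) − (45.00°) = -45.00°

31.0 dB, -45.0°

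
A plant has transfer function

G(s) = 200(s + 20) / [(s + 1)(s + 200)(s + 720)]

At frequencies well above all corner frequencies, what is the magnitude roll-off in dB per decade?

Each pole contributes −20 dB/decade at high frequency; each zero contributes +20 dB/decade.
Net: 1 zero(s) − 3 pole(s) → -40 dB/decade.

-40 dB/decade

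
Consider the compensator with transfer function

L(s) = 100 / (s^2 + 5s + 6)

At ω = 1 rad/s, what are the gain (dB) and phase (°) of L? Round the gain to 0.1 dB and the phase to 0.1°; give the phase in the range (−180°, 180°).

23.0 dB, -45.0°

Substitute s = j1:
Numerator: 100 = 100 + j0
Denominator: (j1)^2 + 5(j1) + 6 = 5 + j5
|N| = √(100² + 0²) ≈ 100, ∠N ≈ 0.00°
|D| = √(5² + 5²) ≈ 7.0711, ∠D ≈ 45.00°
|L| = 100 / 7.0711 ≈ 14.142
Gain = 20 log₁₀(14.142) ≈ 23.01 dB
∠L = 0.00° − 45.00° = -45.00°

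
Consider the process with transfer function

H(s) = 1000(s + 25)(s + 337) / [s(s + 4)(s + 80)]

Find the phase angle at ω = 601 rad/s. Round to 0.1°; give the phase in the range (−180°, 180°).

-113.7°

At s = jω = j601:
zero (s+25): 25 + j601 → |·| = √(25²+601²) = √361826 ≈ 601.52, ∠ = arctan(601/25) ≈ 87.62°
zero (s+337): 337 + j601 → |·| = √(337²+601²) = √474770 ≈ 689.04, ∠ = arctan(601/337) ≈ 60.72°
pole (s+4): 4 + j601 → |·| = √(4²+601²) = √361217 ≈ 601.01, ∠ = arctan(601/4) ≈ 89.62°
pole (s+80): 80 + j601 → |·| = √(80²+601²) = √367601 ≈ 606.3, ∠ = arctan(601/80) ≈ 82.42°
pole at origin: |s| = 601, ∠ = 90.00° (in denominator)
∠H = 148.34° − 262.04° = -113.70°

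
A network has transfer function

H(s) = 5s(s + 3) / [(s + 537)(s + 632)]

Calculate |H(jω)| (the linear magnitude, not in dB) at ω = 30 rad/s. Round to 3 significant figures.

0.0133

At s = jω = j30:
zero (s+3): 3 + j30 → |·| = √(3²+30²) = √909 ≈ 30.15, ∠ = arctan(30/3) ≈ 84.29°
zero at origin: s = j30 → |·| = 30, ∠ = 90.00°
pole (s+537): 537 + j30 → |·| = √(537²+30²) = √289269 ≈ 537.84, ∠ = arctan(30/537) ≈ 3.20°
pole (s+632): 632 + j30 → |·| = √(632²+30²) = √400324 ≈ 632.71, ∠ = arctan(30/632) ≈ 2.72°
|H| = 5 · 904.5 / 3.403e+05 ≈ 0.01329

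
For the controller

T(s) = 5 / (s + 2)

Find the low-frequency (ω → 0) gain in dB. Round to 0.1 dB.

T(0) = 5 / (2) = 2.5
20 log₁₀(2.5) ≈ 7.96 dB

8.0 dB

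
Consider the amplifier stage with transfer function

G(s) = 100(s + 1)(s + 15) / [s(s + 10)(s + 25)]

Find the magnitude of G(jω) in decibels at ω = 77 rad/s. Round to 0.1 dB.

1.9 dB

At s = jω = j77:
zero (s+1): 1 + j77 → |·| = √(1²+77²) = √5930 ≈ 77.006, ∠ = arctan(77/1) ≈ 89.26°
zero (s+15): 15 + j77 → |·| = √(15²+77²) = √6154 ≈ 78.447, ∠ = arctan(77/15) ≈ 78.98°
pole (s+10): 10 + j77 → |·| = √(10²+77²) = √6029 ≈ 77.647, ∠ = arctan(77/10) ≈ 82.60°
pole (s+25): 25 + j77 → |·| = √(25²+77²) = √6554 ≈ 80.957, ∠ = arctan(77/25) ≈ 72.01°
pole at origin: |s| = 77, ∠ = 90.00° (in denominator)
|G| = 100 · 6040.9 / 4.8403e+05 ≈ 1.248
Gain = 20 log₁₀(1.248) ≈ 1.92 dB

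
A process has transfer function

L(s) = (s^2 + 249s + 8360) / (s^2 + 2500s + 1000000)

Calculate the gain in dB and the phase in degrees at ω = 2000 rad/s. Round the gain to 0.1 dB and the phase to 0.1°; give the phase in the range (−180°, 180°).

Substitute s = j2000:
Numerator: (j2000)^2 + 249(j2000) + 8360 = -3991640 + j498000
Denominator: (j2000)^2 + 2500(j2000) + 1000000 = -3000000 + j5000000
|N| = √(3991640² + 498000²) ≈ 4.0226e+06, ∠N ≈ 172.89°
|D| = √(3000000² + 5000000²) ≈ 5.831e+06, ∠D ≈ 120.96°
|L| = 4.0226e+06 / 5.831e+06 ≈ 0.68986
Gain = 20 log₁₀(0.68986) ≈ -3.22 dB
∠L = 172.89° − 120.96° = 51.93°

-3.2 dB, 51.9°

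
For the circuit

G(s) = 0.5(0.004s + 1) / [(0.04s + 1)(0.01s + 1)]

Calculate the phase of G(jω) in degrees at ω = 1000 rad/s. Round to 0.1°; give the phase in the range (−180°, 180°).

At ω = 1000 rad/s:
zero (1 + j1000·0.004) = 1 + j4 → |·| ≈ 4.1231, ∠ ≈ 75.96°
pole (1 + j1000·0.04) = 1 + j40 → |·| ≈ 40.012, ∠ ≈ 88.57°
pole (1 + j1000·0.01) = 1 + j10 → |·| ≈ 10.05, ∠ ≈ 84.29°
∠G = (75.96°) − (88.57° + 84.29°) = -96.90°

-96.9°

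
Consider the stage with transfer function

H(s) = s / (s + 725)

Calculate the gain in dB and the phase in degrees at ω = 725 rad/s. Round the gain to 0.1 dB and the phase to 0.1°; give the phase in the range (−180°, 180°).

-3.0 dB, 45.0°

At s = jω = j725:
zero at origin: s = j725 → |·| = 725, ∠ = 90.00°
pole (s+725): 725 + j725 → |·| = √(725²+725²) = √1051250 ≈ 1025.3, ∠ = arctan(725/725) ≈ 45.00°
|H| = 1 · 725 / 1025.3 ≈ 0.70711
Gain = 20 log₁₀(0.70711) ≈ -3.01 dB
∠H = 90.00° − 45.00° = 45.00°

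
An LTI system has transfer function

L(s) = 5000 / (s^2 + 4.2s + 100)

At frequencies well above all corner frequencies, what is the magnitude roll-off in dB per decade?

Each pole contributes −20 dB/decade at high frequency; each zero contributes +20 dB/decade.
Net: 0 zero(s) − 2 pole(s) → -40 dB/decade.

-40 dB/decade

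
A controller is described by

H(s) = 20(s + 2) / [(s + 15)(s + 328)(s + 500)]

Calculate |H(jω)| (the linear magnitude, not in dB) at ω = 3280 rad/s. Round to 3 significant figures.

At s = jω = j3280:
zero (s+2): 2 + j3280 → |·| = √(2²+3280²) = √10758404 ≈ 3280, ∠ = arctan(3280/2) ≈ 89.97°
pole (s+15): 15 + j3280 → |·| = √(15²+3280²) = √10758625 ≈ 3280, ∠ = arctan(3280/15) ≈ 89.74°
pole (s+328): 328 + j3280 → |·| = √(328²+3280²) = √10865984 ≈ 3296.4, ∠ = arctan(3280/328) ≈ 84.29°
pole (s+500): 500 + j3280 → |·| = √(500²+3280²) = √11008400 ≈ 3317.9, ∠ = arctan(3280/500) ≈ 81.33°
|H| = 20 · 3280 / 3.5874e+10 ≈ 1.8286e-06

1.83e-06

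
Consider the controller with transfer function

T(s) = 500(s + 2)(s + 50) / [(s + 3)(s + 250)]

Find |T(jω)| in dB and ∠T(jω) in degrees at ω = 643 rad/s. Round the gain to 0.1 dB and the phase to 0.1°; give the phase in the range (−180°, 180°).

53.4 dB, 16.9°

At s = jω = j643:
zero (s+2): 2 + j643 → |·| = √(2²+643²) = √413453 ≈ 643, ∠ = arctan(643/2) ≈ 89.82°
zero (s+50): 50 + j643 → |·| = √(50²+643²) = √415949 ≈ 644.94, ∠ = arctan(643/50) ≈ 85.55°
pole (s+3): 3 + j643 → |·| = √(3²+643²) = √413458 ≈ 643.01, ∠ = arctan(643/3) ≈ 89.73°
pole (s+250): 250 + j643 → |·| = √(250²+643²) = √475949 ≈ 689.89, ∠ = arctan(643/250) ≈ 68.75°
|T| = 500 · 4.147e+05 / 4.4361e+05 ≈ 467.42
Gain = 20 log₁₀(467.42) ≈ 53.39 dB
∠T = 175.37° − 158.48° = 16.89°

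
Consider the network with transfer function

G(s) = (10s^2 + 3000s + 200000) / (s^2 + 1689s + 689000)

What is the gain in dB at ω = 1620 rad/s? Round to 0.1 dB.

18.0 dB

Substitute s = j1620:
Numerator: 10(j1620)^2 + 3000(j1620) + 200000 = -26044000 + j4860000
Denominator: (j1620)^2 + 1689(j1620) + 689000 = -1935400 + j2736180
|N| = √(26044000² + 4860000²) ≈ 2.6494e+07, ∠N ≈ 169.43°
|D| = √(1935400² + 2736180²) ≈ 3.3515e+06, ∠D ≈ 125.27°
|G| = 2.6494e+07 / 3.3515e+06 ≈ 7.9051
Gain = 20 log₁₀(7.9051) ≈ 17.96 dB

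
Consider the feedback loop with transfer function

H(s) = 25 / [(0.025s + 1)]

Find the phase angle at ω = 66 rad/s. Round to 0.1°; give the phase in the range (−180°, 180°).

At ω = 66 rad/s:
pole (1 + j66·0.025) = 1 + j1.65 → |·| ≈ 1.9294, ∠ ≈ 58.78°
∠H = (0°) − (58.78°) = -58.78°

-58.8°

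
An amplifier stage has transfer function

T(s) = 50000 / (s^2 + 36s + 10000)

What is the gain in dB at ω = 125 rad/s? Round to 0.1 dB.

At s = jω = j125:
quadratic: (j125)² + 36·j125 + 10000 = -5625 + j4500 → |·| ≈ 7203.5, ∠ ≈ 141.34°
|T| = 50000 / 7203.5 ≈ 6.9411
Gain = 20 log₁₀(6.9411) ≈ 16.83 dB

16.8 dB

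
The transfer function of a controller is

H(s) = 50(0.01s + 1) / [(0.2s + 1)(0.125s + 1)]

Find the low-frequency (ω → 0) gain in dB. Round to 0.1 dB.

H(0) = 50 · 1 / 1 = 50
20 log₁₀(50) ≈ 33.98 dB

34.0 dB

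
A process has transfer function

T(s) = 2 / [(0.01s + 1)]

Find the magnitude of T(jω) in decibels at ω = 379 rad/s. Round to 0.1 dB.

At ω = 379 rad/s:
pole (1 + j379·0.01) = 1 + j3.79 → |·| ≈ 3.9197, ∠ ≈ 75.22°
|T| = 2 · 1 / (3.9197) ≈ 0.51024
Gain = 20 log₁₀(0.51024) ≈ -5.84 dB

-5.8 dB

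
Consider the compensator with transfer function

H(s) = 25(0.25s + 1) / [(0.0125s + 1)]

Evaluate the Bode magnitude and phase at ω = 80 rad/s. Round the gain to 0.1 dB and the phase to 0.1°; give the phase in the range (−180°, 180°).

At ω = 80 rad/s:
zero (1 + j80·0.25) = 1 + j20 → |·| ≈ 20.025, ∠ ≈ 87.14°
pole (1 + j80·0.0125) = 1 + j1 → |·| ≈ 1.4142, ∠ ≈ 45.00°
|H| = 25 · 20.025 / (1.4142) ≈ 354
Gain = 20 log₁₀(354) ≈ 50.98 dB
∠H = (87.14°) − (45.00°) = 42.14°

51.0 dB, 42.1°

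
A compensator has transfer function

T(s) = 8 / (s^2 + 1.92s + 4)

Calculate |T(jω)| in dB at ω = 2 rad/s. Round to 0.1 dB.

6.4 dB

At s = jω = j2:
quadratic: (j2)² + 1.92·j2 + 4 = 0 + j3.84 → |·| ≈ 3.84, ∠ ≈ 90.00°
|T| = 8 / 3.84 ≈ 2.0833
Gain = 20 log₁₀(2.0833) ≈ 6.38 dB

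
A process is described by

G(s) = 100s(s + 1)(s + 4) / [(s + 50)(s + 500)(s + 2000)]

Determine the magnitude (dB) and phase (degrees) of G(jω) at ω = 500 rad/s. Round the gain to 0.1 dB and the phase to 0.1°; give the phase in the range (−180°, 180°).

24.6 dB, 126.1°

At s = jω = j500:
zero (s+1): 1 + j500 → |·| = √(1²+500²) = √250001 ≈ 500, ∠ = arctan(500/1) ≈ 89.89°
zero (s+4): 4 + j500 → |·| = √(4²+500²) = √250016 ≈ 500.02, ∠ = arctan(500/4) ≈ 89.54°
zero at origin: s = j500 → |·| = 500, ∠ = 90.00°
pole (s+50): 50 + j500 → |·| = √(50²+500²) = √252500 ≈ 502.49, ∠ = arctan(500/50) ≈ 84.29°
pole (s+500): 500 + j500 → |·| = √(500²+500²) = √500000 ≈ 707.11, ∠ = arctan(500/500) ≈ 45.00°
pole (s+2000): 2000 + j500 → |·| = √(2000²+500²) = √4250000 ≈ 2061.6, ∠ = arctan(500/2000) ≈ 14.04°
|G| = 100 · 1.25e+08 / 7.3252e+08 ≈ 17.064
Gain = 20 log₁₀(17.064) ≈ 24.64 dB
∠G = 269.43° − 143.33° = 126.10°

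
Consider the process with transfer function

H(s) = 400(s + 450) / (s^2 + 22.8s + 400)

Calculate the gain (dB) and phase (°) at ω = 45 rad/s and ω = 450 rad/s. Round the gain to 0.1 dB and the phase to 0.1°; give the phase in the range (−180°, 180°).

At s = jω = j45:
zero (s+450): 450 + j45 → |·| = √(450²+45²) = √204525 ≈ 452.24, ∠ = arctan(45/450) ≈ 5.71°
quadratic: (j45)² + 22.8·j45 + 400 = -1625 + j1026 → |·| ≈ 1921.8, ∠ ≈ 147.73°
|H| = 400 · 452.24 / 1921.8 ≈ 94.128
Gain = 20 log₁₀(94.128) ≈ 39.47 dB
∠H = 5.71° − 147.73° = -142.02°

At s = jω = j450:
zero (s+450): 450 + j450 → |·| = √(450²+450²) = √405000 ≈ 636.4, ∠ = arctan(450/450) ≈ 45.00°
quadratic: (j450)² + 22.8·j450 + 400 = -202100 + j10260 → |·| ≈ 2.0236e+05, ∠ ≈ 177.09°
|H| = 400 · 636.4 / 2.0236e+05 ≈ 1.258
Gain = 20 log₁₀(1.258) ≈ 1.99 dB
∠H = 45.00° − 177.09° = -132.09°

ω = 45: 39.5 dB, -142.0°; ω = 450: 2.0 dB, -132.1°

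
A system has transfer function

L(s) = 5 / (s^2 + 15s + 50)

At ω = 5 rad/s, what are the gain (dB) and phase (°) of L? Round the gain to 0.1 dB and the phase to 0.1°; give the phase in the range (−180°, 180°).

Substitute s = j5:
Numerator: 5 = 5 + j0
Denominator: (j5)^2 + 15(j5) + 50 = 25 + j75
|N| = √(5² + 0²) ≈ 5, ∠N ≈ 0.00°
|D| = √(25² + 75²) ≈ 79.057, ∠D ≈ 71.57°
|L| = 5 / 79.057 ≈ 0.063246
Gain = 20 log₁₀(0.063246) ≈ -23.98 dB
∠L = 0.00° − 71.57° = -71.57°

-24.0 dB, -71.6°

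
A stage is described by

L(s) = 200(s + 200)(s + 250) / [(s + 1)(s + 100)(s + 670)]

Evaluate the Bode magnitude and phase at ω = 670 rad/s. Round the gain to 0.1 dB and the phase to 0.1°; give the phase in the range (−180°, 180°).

At s = jω = j670:
zero (s+200): 200 + j670 → |·| = √(200²+670²) = √488900 ≈ 699.21, ∠ = arctan(670/200) ≈ 73.38°
zero (s+250): 250 + j670 → |·| = √(250²+670²) = √511400 ≈ 715.12, ∠ = arctan(670/250) ≈ 69.54°
pole (s+1): 1 + j670 → |·| = √(1²+670²) = √448901 ≈ 670, ∠ = arctan(670/1) ≈ 89.91°
pole (s+100): 100 + j670 → |·| = √(100²+670²) = √458900 ≈ 677.42, ∠ = arctan(670/100) ≈ 81.51°
pole (s+670): 670 + j670 → |·| = √(670²+670²) = √897800 ≈ 947.52, ∠ = arctan(670/670) ≈ 45.00°
|L| = 200 · 5.0002e+05 / 4.3005e+08 ≈ 0.23254
Gain = 20 log₁₀(0.23254) ≈ -12.67 dB
∠L = 142.92° − 216.42° = -73.50°

-12.7 dB, -73.5°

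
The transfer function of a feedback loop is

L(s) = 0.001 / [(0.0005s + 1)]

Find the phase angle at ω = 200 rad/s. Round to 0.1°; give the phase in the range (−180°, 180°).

-5.7°

At ω = 200 rad/s:
pole (1 + j200·0.0005) = 1 + j0.1 → |·| ≈ 1.005, ∠ ≈ 5.71°
∠L = (0°) − (5.71°) = -5.71°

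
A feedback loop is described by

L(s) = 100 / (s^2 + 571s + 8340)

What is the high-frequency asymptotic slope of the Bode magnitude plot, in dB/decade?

Each pole contributes −20 dB/decade at high frequency; each zero contributes +20 dB/decade.
Net: 0 zero(s) − 2 pole(s) → -40 dB/decade.

-40 dB/decade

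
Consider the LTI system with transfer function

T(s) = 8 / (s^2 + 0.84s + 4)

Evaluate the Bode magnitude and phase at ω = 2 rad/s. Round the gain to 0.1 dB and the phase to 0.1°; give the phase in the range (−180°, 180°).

At s = jω = j2:
quadratic: (j2)² + 0.84·j2 + 4 = 0 + j1.68 → |·| ≈ 1.68, ∠ ≈ 90.00°
|T| = 8 / 1.68 ≈ 4.7619
Gain = 20 log₁₀(4.7619) ≈ 13.56 dB
∠T = 0.00° − 90.00° = -90.00°

13.6 dB, -90.0°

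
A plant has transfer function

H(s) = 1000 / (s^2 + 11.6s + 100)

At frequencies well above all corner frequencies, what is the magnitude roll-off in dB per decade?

Each pole contributes −20 dB/decade at high frequency; each zero contributes +20 dB/decade.
Net: 0 zero(s) − 2 pole(s) → -40 dB/decade.

-40 dB/decade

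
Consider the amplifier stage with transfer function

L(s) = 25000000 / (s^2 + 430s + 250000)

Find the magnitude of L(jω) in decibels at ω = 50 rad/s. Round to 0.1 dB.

40.1 dB

At s = jω = j50:
quadratic: (j50)² + 430·j50 + 250000 = 247500 + j21500 → |·| ≈ 2.4843e+05, ∠ ≈ 4.96°
|L| = 25000000 / 2.4843e+05 ≈ 100.63
Gain = 20 log₁₀(100.63) ≈ 40.05 dB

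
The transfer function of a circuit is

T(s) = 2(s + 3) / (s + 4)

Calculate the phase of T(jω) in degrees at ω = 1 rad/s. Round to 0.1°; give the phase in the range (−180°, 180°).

At s = jω = j1:
zero (s+3): 3 + j1 → |·| = √(3²+1²) = √10 ≈ 3.1623, ∠ = arctan(1/3) ≈ 18.43°
pole (s+4): 4 + j1 → |·| = √(4²+1²) = √17 ≈ 4.1231, ∠ = arctan(1/4) ≈ 14.04°
∠T = 18.43° − 14.04° = 4.39°

4.4°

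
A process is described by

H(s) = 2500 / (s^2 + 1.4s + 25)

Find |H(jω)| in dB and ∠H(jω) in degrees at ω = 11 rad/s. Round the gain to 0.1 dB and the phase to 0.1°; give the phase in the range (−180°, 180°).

28.2 dB, -170.9°

At s = jω = j11:
quadratic: (j11)² + 1.4·j11 + 25 = -96 + j15.4 → |·| ≈ 97.227, ∠ ≈ 170.89°
|H| = 2500 / 97.227 ≈ 25.713
Gain = 20 log₁₀(25.713) ≈ 28.20 dB
∠H = 0.00° − 170.89° = -170.89°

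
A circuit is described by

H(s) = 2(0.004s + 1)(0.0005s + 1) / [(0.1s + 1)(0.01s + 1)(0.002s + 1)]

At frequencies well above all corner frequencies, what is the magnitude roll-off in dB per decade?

-20 dB/decade

Each pole contributes −20 dB/decade at high frequency; each zero contributes +20 dB/decade.
Net: 2 zero(s) − 3 pole(s) → -20 dB/decade.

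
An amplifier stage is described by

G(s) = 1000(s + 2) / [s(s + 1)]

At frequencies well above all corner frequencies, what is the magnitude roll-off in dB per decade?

-20 dB/decade

Each pole contributes −20 dB/decade at high frequency; each zero contributes +20 dB/decade.
Net: 1 zero(s) − 2 pole(s) → -20 dB/decade.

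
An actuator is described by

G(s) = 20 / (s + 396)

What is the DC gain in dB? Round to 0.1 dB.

-25.9 dB

G(0) = 20 / (396) ≈ 0.050505
20 log₁₀(0.050505) ≈ -25.93 dB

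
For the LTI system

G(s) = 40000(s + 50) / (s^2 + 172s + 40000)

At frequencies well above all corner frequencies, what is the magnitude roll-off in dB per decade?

-20 dB/decade

Each pole contributes −20 dB/decade at high frequency; each zero contributes +20 dB/decade.
Net: 1 zero(s) − 2 pole(s) → -20 dB/decade.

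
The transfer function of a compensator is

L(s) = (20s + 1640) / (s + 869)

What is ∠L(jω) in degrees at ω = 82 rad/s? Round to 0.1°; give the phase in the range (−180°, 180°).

39.6°

Substitute s = j82:
Numerator: 20(j82) + 1640 = 1640 + j1640
Denominator: (j82) + 869 = 869 + j82
|N| = √(1640² + 1640²) ≈ 2319.3, ∠N ≈ 45.00°
|D| = √(869² + 82²) ≈ 872.86, ∠D ≈ 5.39°
∠L = 45.00° − 5.39° = 39.61°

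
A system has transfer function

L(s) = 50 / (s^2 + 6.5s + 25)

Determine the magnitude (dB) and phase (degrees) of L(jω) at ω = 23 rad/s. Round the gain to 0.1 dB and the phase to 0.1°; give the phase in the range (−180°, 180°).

-20.4 dB, -163.5°

At s = jω = j23:
quadratic: (j23)² + 6.5·j23 + 25 = -504 + j149.5 → |·| ≈ 525.71, ∠ ≈ 163.48°
|L| = 50 / 525.71 ≈ 0.095109
Gain = 20 log₁₀(0.095109) ≈ -20.44 dB
∠L = 0.00° − 163.48° = -163.48°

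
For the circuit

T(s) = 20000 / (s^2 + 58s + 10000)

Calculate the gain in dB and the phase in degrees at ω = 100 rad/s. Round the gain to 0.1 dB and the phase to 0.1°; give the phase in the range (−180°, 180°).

At s = jω = j100:
quadratic: (j100)² + 58·j100 + 10000 = 0 + j5800 → |·| ≈ 5800, ∠ ≈ 90.00°
|T| = 20000 / 5800 ≈ 3.4483
Gain = 20 log₁₀(3.4483) ≈ 10.75 dB
∠T = 0.00° − 90.00° = -90.00°

10.8 dB, -90.0°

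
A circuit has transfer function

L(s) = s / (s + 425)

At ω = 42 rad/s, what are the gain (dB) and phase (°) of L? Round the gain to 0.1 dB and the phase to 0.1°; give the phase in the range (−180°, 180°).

-20.1 dB, 84.4°

At s = jω = j42:
zero at origin: s = j42 → |·| = 42, ∠ = 90.00°
pole (s+425): 425 + j42 → |·| = √(425²+42²) = √182389 ≈ 427.07, ∠ = arctan(42/425) ≈ 5.64°
|L| = 1 · 42 / 427.07 ≈ 0.098345
Gain = 20 log₁₀(0.098345) ≈ -20.14 dB
∠L = 90.00° − 5.64° = 84.36°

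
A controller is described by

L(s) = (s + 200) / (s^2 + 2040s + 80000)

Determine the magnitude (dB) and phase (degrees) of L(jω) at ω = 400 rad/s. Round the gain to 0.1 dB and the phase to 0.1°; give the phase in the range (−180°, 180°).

Substitute s = j400:
Numerator: (j400) + 200 = 200 + j400
Denominator: (j400)^2 + 2040(j400) + 80000 = -80000 + j816000
|N| = √(200² + 400²) ≈ 447.21, ∠N ≈ 63.43°
|D| = √(80000² + 816000²) ≈ 8.1991e+05, ∠D ≈ 95.60°
|L| = 447.21 / 8.1991e+05 ≈ 0.00054544
Gain = 20 log₁₀(0.00054544) ≈ -65.27 dB
∠L = 63.43° − 95.60° = -32.17°

-65.3 dB, -32.2°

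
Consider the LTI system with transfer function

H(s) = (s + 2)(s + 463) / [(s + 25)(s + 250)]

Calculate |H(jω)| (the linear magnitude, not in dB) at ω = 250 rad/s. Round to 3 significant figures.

At s = jω = j250:
zero (s+2): 2 + j250 → |·| = √(2²+250²) = √62504 ≈ 250.01, ∠ = arctan(250/2) ≈ 89.54°
zero (s+463): 463 + j250 → |·| = √(463²+250²) = √276869 ≈ 526.18, ∠ = arctan(250/463) ≈ 28.37°
pole (s+25): 25 + j250 → |·| = √(25²+250²) = √63125 ≈ 251.25, ∠ = arctan(250/25) ≈ 84.29°
pole (s+250): 250 + j250 → |·| = √(250²+250²) = √125000 ≈ 353.55, ∠ = arctan(250/250) ≈ 45.00°
|H| = 1 · 1.3155e+05 / 88829 ≈ 1.4809

1.48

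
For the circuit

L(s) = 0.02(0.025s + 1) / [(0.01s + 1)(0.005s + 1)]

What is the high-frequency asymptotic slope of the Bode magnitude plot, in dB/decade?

Each pole contributes −20 dB/decade at high frequency; each zero contributes +20 dB/decade.
Net: 1 zero(s) − 2 pole(s) → -20 dB/decade.

-20 dB/decade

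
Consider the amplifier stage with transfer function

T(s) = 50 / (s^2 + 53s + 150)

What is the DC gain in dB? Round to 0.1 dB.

T(0) = 50 / 150 ≈ 0.33333
20 log₁₀(0.33333) ≈ -9.54 dB

-9.5 dB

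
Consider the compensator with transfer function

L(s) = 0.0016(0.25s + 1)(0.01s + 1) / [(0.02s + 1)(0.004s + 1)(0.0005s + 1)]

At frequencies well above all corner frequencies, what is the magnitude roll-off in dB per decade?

Each pole contributes −20 dB/decade at high frequency; each zero contributes +20 dB/decade.
Net: 2 zero(s) − 3 pole(s) → -20 dB/decade.

-20 dB/decade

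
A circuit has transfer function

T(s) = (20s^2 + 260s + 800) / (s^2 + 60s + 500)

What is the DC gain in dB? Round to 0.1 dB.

T(0) = 800 / 500 = 1.6
20 log₁₀(1.6) ≈ 4.08 dB

4.1 dB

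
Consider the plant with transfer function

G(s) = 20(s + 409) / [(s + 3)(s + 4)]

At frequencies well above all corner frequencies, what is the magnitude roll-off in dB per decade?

Each pole contributes −20 dB/decade at high frequency; each zero contributes +20 dB/decade.
Net: 1 zero(s) − 2 pole(s) → -20 dB/decade.

-20 dB/decade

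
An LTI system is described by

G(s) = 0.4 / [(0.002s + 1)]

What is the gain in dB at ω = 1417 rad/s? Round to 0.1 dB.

At ω = 1417 rad/s:
pole (1 + j1417·0.002) = 1 + j2.834 → |·| ≈ 3.0053, ∠ ≈ 70.56°
|G| = 0.4 · 1 / (3.0053) ≈ 0.1331
Gain = 20 log₁₀(0.1331) ≈ -17.52 dB

-17.5 dB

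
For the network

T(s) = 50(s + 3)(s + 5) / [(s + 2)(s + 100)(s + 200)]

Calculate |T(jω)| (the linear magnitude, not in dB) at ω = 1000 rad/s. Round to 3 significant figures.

At s = jω = j1000:
zero (s+3): 3 + j1000 → |·| = √(3²+1000²) = √1000009 ≈ 1000, ∠ = arctan(1000/3) ≈ 89.83°
zero (s+5): 5 + j1000 → |·| = √(5²+1000²) = √1000025 ≈ 1000, ∠ = arctan(1000/5) ≈ 89.71°
pole (s+2): 2 + j1000 → |·| = √(2²+1000²) = √1000004 ≈ 1000, ∠ = arctan(1000/2) ≈ 89.89°
pole (s+100): 100 + j1000 → |·| = √(100²+1000²) = √1010000 ≈ 1005, ∠ = arctan(1000/100) ≈ 84.29°
pole (s+200): 200 + j1000 → |·| = √(200²+1000²) = √1040000 ≈ 1019.8, ∠ = arctan(1000/200) ≈ 78.69°
|T| = 50 · 1e+06 / 1.0249e+09 ≈ 0.048785

0.0488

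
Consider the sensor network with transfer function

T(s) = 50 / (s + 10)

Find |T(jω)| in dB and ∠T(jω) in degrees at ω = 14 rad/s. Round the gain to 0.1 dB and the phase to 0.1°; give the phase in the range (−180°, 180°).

At s = jω = j14:
pole (s+10): 10 + j14 → |·| = √(10²+14²) = √296 ≈ 17.205, ∠ = arctan(14/10) ≈ 54.46°
|T| = 50 / 17.205 ≈ 2.9061
Gain = 20 log₁₀(2.9061) ≈ 9.27 dB
∠T = 0.00° − 54.46° = -54.46°

9.3 dB, -54.5°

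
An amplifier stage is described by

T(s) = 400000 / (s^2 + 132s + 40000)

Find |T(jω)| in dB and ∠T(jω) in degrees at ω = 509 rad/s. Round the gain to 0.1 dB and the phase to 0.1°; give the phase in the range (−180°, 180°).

At s = jω = j509:
quadratic: (j509)² + 132·j509 + 40000 = -219081 + j67188 → |·| ≈ 2.2915e+05, ∠ ≈ 162.95°
|T| = 400000 / 2.2915e+05 ≈ 1.7456
Gain = 20 log₁₀(1.7456) ≈ 4.84 dB
∠T = 0.00° − 162.95° = -162.95°

4.8 dB, -163.0°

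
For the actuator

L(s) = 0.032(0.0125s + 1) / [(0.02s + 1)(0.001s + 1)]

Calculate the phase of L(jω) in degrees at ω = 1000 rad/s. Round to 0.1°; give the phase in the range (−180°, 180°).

At ω = 1000 rad/s:
zero (1 + j1000·0.0125) = 1 + j12.5 → |·| ≈ 12.54, ∠ ≈ 85.43°
pole (1 + j1000·0.02) = 1 + j20 → |·| ≈ 20.025, ∠ ≈ 87.14°
pole (1 + j1000·0.001) = 1 + j1 → |·| ≈ 1.4142, ∠ ≈ 45.00°
∠L = (85.43°) − (87.14° + 45.00°) = -46.71°

-46.7°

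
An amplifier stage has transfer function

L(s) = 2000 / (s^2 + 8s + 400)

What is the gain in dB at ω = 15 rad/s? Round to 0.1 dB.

19.5 dB

At s = jω = j15:
quadratic: (j15)² + 8·j15 + 400 = 175 + j120 → |·| ≈ 212.19, ∠ ≈ 34.44°
|L| = 2000 / 212.19 ≈ 9.4255
Gain = 20 log₁₀(9.4255) ≈ 19.49 dB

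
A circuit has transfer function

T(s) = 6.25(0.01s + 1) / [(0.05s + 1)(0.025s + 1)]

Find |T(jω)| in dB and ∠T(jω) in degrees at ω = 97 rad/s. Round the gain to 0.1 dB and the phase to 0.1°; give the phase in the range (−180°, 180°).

-3.5 dB, -101.8°

At ω = 97 rad/s:
zero (1 + j97·0.01) = 1 + j0.97 → |·| ≈ 1.3932, ∠ ≈ 44.13°
pole (1 + j97·0.05) = 1 + j4.85 → |·| ≈ 4.952, ∠ ≈ 78.35°
pole (1 + j97·0.025) = 1 + j2.425 → |·| ≈ 2.6231, ∠ ≈ 67.59°
|T| = 6.25 · 1.3932 / (4.952 · 2.6231) ≈ 0.67034
Gain = 20 log₁₀(0.67034) ≈ -3.47 dB
∠T = (44.13°) − (78.35° + 67.59°) = -101.81°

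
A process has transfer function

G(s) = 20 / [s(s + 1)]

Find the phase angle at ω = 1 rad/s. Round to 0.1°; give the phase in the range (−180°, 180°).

At s = jω = j1:
pole (s+1): 1 + j1 → |·| = √(1²+1²) = √2 ≈ 1.4142, ∠ = arctan(1/1) ≈ 45.00°
pole at origin: |s| = 1, ∠ = 90.00° (in denominator)
∠G = 0.00° − 135.00° = -135.00°

-135.0°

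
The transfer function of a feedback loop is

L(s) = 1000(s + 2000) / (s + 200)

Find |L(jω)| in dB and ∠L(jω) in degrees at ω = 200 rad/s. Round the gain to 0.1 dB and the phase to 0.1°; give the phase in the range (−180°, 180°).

At s = jω = j200:
zero (s+2000): 2000 + j200 → |·| = √(2000²+200²) = √4040000 ≈ 2010, ∠ = arctan(200/2000) ≈ 5.71°
pole (s+200): 200 + j200 → |·| = √(200²+200²) = √80000 ≈ 282.84, ∠ = arctan(200/200) ≈ 45.00°
|L| = 1000 · 2010 / 282.84 ≈ 7106.5
Gain = 20 log₁₀(7106.5) ≈ 77.03 dB
∠L = 5.71° − 45.00° = -39.29°

77.0 dB, -39.3°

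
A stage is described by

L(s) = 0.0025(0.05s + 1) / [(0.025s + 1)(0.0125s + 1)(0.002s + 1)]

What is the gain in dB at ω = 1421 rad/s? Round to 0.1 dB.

-80.6 dB

At ω = 1421 rad/s:
zero (1 + j1421·0.05) = 1 + j71.05 → |·| ≈ 71.057, ∠ ≈ 89.19°
pole (1 + j1421·0.025) = 1 + j35.525 → |·| ≈ 35.539, ∠ ≈ 88.39°
pole (1 + j1421·0.0125) = 1 + j17.7625 → |·| ≈ 17.791, ∠ ≈ 86.78°
pole (1 + j1421·0.002) = 1 + j2.842 → |·| ≈ 3.0128, ∠ ≈ 70.61°
|L| = 0.0025 · 71.057 / (35.539 · 17.791 · 3.0128) ≈ 9.3255e-05
Gain = 20 log₁₀(9.3255e-05) ≈ -80.61 dB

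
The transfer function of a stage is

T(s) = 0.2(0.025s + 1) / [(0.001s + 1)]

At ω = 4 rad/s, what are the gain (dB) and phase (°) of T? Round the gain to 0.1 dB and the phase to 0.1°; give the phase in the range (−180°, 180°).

At ω = 4 rad/s:
zero (1 + j4·0.025) = 1 + j0.1 → |·| ≈ 1.005, ∠ ≈ 5.71°
pole (1 + j4·0.001) = 1 + j0.004 → |·| ≈ 1, ∠ ≈ 0.23°
|T| = 0.2 · 1.005 / (1) ≈ 0.201
Gain = 20 log₁₀(0.201) ≈ -13.94 dB
∠T = (5.71°) − (0.23°) = 5.48°

-13.9 dB, 5.5°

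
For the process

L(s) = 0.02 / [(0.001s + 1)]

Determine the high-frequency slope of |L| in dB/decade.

Each pole contributes −20 dB/decade at high frequency; each zero contributes +20 dB/decade.
Net: 0 zero(s) − 1 pole(s) → -20 dB/decade.

-20 dB/decade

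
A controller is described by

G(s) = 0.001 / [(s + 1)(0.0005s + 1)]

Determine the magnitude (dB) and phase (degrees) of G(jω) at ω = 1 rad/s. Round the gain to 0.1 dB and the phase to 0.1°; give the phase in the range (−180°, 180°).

At ω = 1 rad/s:
pole (1 + j1·1) = 1 + j1 → |·| ≈ 1.4142, ∠ ≈ 45.00°
pole (1 + j1·0.0005) = 1 + j0.0005 → |·| ≈ 1, ∠ ≈ 0.03°
|G| = 0.001 · 1 / (1.4142 · 1) ≈ 0.00070711
Gain = 20 log₁₀(0.00070711) ≈ -63.01 dB
∠G = (0°) − (45.00° + 0.03°) = -45.03°

-63.0 dB, -45.0°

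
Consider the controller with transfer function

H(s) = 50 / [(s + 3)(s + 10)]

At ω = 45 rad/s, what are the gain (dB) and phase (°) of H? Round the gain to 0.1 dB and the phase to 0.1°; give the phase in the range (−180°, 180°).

-32.4 dB, -163.7°

At s = jω = j45:
pole (s+3): 3 + j45 → |·| = √(3²+45²) = √2034 ≈ 45.1, ∠ = arctan(45/3) ≈ 86.19°
pole (s+10): 10 + j45 → |·| = √(10²+45²) = √2125 ≈ 46.098, ∠ = arctan(45/10) ≈ 77.47°
|H| = 50 / 2079 ≈ 0.02405
Gain = 20 log₁₀(0.02405) ≈ -32.38 dB
∠H = 0.00° − 163.66° = -163.66°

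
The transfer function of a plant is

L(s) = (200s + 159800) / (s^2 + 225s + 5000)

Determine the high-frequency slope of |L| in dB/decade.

-20 dB/decade

Each pole contributes −20 dB/decade at high frequency; each zero contributes +20 dB/decade.
Net: 1 zero(s) − 2 pole(s) → -20 dB/decade.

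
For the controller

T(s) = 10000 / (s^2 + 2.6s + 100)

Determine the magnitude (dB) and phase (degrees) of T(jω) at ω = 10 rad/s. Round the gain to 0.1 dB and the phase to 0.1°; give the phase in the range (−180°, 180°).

At s = jω = j10:
quadratic: (j10)² + 2.6·j10 + 100 = 0 + j26 → |·| ≈ 26, ∠ ≈ 90.00°
|T| = 10000 / 26 ≈ 384.62
Gain = 20 log₁₀(384.62) ≈ 51.70 dB
∠T = 0.00° − 90.00° = -90.00°

51.7 dB, -90.0°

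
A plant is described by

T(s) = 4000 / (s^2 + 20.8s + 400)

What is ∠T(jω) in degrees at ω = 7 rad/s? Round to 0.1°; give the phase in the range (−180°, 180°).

-22.5°

At s = jω = j7:
quadratic: (j7)² + 20.8·j7 + 400 = 351 + j145.6 → |·| ≈ 380, ∠ ≈ 22.53°
∠T = 0.00° − 22.53° = -22.53°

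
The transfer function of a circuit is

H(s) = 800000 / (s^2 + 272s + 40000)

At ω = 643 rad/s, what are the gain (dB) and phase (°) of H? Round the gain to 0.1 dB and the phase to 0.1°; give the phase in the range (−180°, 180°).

5.8 dB, -154.9°

At s = jω = j643:
quadratic: (j643)² + 272·j643 + 40000 = -373449 + j174896 → |·| ≈ 4.1237e+05, ∠ ≈ 154.91°
|H| = 800000 / 4.1237e+05 ≈ 1.94
Gain = 20 log₁₀(1.94) ≈ 5.76 dB
∠H = 0.00° − 154.91° = -154.91°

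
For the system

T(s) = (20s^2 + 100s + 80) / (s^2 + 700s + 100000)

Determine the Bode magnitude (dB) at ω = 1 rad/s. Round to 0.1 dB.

Substitute s = j1:
Numerator: 20(j1)^2 + 100(j1) + 80 = 60 + j100
Denominator: (j1)^2 + 700(j1) + 100000 = 99999 + j700
|N| = √(60² + 100²) ≈ 116.62, ∠N ≈ 59.04°
|D| = √(99999² + 700²) ≈ 1e+05, ∠D ≈ 0.40°
|T| = 116.62 / 1e+05 ≈ 0.0011662
Gain = 20 log₁₀(0.0011662) ≈ -58.66 dB

-58.7 dB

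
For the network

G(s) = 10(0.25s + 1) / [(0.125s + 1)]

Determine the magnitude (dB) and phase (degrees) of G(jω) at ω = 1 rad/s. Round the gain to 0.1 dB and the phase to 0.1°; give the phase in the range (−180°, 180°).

At ω = 1 rad/s:
zero (1 + j1·0.25) = 1 + j0.25 → |·| ≈ 1.0308, ∠ ≈ 14.04°
pole (1 + j1·0.125) = 1 + j0.125 → |·| ≈ 1.0078, ∠ ≈ 7.13°
|G| = 10 · 1.0308 / (1.0078) ≈ 10.228
Gain = 20 log₁₀(10.228) ≈ 20.20 dB
∠G = (14.04°) − (7.13°) = 6.91°

20.2 dB, 6.9°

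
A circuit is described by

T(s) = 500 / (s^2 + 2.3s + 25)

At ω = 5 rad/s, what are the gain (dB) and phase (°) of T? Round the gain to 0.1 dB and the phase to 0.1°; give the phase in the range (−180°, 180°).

32.8 dB, -90.0°

At s = jω = j5:
quadratic: (j5)² + 2.3·j5 + 25 = 0 + j11.5 → |·| ≈ 11.5, ∠ ≈ 90.00°
|T| = 500 / 11.5 ≈ 43.478
Gain = 20 log₁₀(43.478) ≈ 32.77 dB
∠T = 0.00° − 90.00° = -90.00°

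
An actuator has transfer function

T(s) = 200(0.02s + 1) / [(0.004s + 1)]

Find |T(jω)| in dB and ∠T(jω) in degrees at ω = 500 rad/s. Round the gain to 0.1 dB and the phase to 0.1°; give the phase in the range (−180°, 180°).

At ω = 500 rad/s:
zero (1 + j500·0.02) = 1 + j10 → |·| ≈ 10.05, ∠ ≈ 84.29°
pole (1 + j500·0.004) = 1 + j2 → |·| ≈ 2.2361, ∠ ≈ 63.43°
|T| = 200 · 10.05 / (2.2361) ≈ 898.89
Gain = 20 log₁₀(898.89) ≈ 59.07 dB
∠T = (84.29°) − (63.43°) = 20.86°

59.1 dB, 20.9°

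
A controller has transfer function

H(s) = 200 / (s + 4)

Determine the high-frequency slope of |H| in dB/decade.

Each pole contributes −20 dB/decade at high frequency; each zero contributes +20 dB/decade.
Net: 0 zero(s) − 1 pole(s) → -20 dB/decade.

-20 dB/decade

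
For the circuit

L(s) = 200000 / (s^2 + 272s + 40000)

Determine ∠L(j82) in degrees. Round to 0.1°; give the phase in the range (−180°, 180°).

At s = jω = j82:
quadratic: (j82)² + 272·j82 + 40000 = 33276 + j22304 → |·| ≈ 40059, ∠ ≈ 33.83°
∠L = 0.00° − 33.83° = -33.83°

-33.8°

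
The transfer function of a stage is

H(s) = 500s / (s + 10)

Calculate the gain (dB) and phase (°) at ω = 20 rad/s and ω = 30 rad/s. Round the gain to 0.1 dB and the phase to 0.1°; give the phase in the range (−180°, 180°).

ω = 20: 53.0 dB, 26.6°; ω = 30: 53.5 dB, 18.4°

At s = jω = j20:
zero at origin: s = j20 → |·| = 20, ∠ = 90.00°
pole (s+10): 10 + j20 → |·| = √(10²+20²) = √500 ≈ 22.361, ∠ = arctan(20/10) ≈ 63.43°
|H| = 500 · 20 / 22.361 ≈ 447.21
Gain = 20 log₁₀(447.21) ≈ 53.01 dB
∠H = 90.00° − 63.43° = 26.57°

At s = jω = j30:
zero at origin: s = j30 → |·| = 30, ∠ = 90.00°
pole (s+10): 10 + j30 → |·| = √(10²+30²) = √1000 ≈ 31.623, ∠ = arctan(30/10) ≈ 71.57°
|H| = 500 · 30 / 31.623 ≈ 474.34
Gain = 20 log₁₀(474.34) ≈ 53.52 dB
∠H = 90.00° − 71.57° = 18.43°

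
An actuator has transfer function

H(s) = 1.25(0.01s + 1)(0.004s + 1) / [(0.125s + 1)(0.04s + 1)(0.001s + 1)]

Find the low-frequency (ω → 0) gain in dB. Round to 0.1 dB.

H(0) = 1.25 · 1 / 1 = 1.25
20 log₁₀(1.25) ≈ 1.94 dB

1.9 dB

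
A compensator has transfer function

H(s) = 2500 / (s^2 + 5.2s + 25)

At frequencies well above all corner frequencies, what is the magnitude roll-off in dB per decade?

Each pole contributes −20 dB/decade at high frequency; each zero contributes +20 dB/decade.
Net: 0 zero(s) − 2 pole(s) → -40 dB/decade.

-40 dB/decade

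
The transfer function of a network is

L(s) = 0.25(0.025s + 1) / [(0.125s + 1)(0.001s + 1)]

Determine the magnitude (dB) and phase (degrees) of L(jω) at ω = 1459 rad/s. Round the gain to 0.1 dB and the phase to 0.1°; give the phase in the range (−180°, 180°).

-31.0 dB, -56.8°

At ω = 1459 rad/s:
zero (1 + j1459·0.025) = 1 + j36.475 → |·| ≈ 36.489, ∠ ≈ 88.43°
pole (1 + j1459·0.125) = 1 + j182.375 → |·| ≈ 182.38, ∠ ≈ 89.69°
pole (1 + j1459·0.001) = 1 + j1.459 → |·| ≈ 1.7688, ∠ ≈ 55.57°
|L| = 0.25 · 36.489 / (182.38 · 1.7688) ≈ 0.028278
Gain = 20 log₁₀(0.028278) ≈ -30.97 dB
∠L = (88.43°) − (89.69° + 55.57°) = -56.83°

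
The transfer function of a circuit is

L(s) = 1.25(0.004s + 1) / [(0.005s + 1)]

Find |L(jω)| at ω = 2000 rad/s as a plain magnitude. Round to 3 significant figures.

At ω = 2000 rad/s:
zero (1 + j2000·0.004) = 1 + j8 → |·| ≈ 8.0623, ∠ ≈ 82.87°
pole (1 + j2000·0.005) = 1 + j10 → |·| ≈ 10.05, ∠ ≈ 84.29°
|L| = 1.25 · 8.0623 / (10.05) ≈ 1.0028

1.00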